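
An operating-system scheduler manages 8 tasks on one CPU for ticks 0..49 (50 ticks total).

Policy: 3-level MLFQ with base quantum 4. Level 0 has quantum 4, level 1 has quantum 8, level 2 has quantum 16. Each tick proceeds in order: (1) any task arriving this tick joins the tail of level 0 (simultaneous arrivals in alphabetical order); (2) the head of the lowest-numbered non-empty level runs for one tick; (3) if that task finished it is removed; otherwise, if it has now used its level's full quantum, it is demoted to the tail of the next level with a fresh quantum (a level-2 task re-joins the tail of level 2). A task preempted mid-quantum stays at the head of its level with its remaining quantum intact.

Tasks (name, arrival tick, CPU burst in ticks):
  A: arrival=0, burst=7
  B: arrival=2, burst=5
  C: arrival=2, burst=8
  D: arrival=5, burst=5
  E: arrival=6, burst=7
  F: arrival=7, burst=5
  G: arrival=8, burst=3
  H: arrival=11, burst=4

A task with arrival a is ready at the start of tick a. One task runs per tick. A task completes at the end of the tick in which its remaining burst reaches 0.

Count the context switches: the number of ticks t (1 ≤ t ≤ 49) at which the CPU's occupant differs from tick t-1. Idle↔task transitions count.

context switches = 14

t=0: L0/L1/L2 = A/-/- → run A
t=1: L0/L1/L2 = A/-/- → run A
t=2: L0/L1/L2 = ABC/-/- → run A
t=3: L0/L1/L2 = ABC/-/- → run A
t=4: L0/L1/L2 = BC/A/- → run B
t=5: L0/L1/L2 = BCD/A/- → run B
t=6: L0/L1/L2 = BCDE/A/- → run B
t=7: L0/L1/L2 = BCDEF/A/- → run B
t=8: L0/L1/L2 = CDEFG/AB/- → run C
t=9: L0/L1/L2 = CDEFG/AB/- → run C
t=10: L0/L1/L2 = CDEFG/AB/- → run C
t=11: L0/L1/L2 = CDEFGH/AB/- → run C
t=12: L0/L1/L2 = DEFGH/ABC/- → run D
t=13: L0/L1/L2 = DEFGH/ABC/- → run D
t=14: L0/L1/L2 = DEFGH/ABC/- → run D
t=15: L0/L1/L2 = DEFGH/ABC/- → run D
t=16: L0/L1/L2 = EFGH/ABCD/- → run E
t=17: L0/L1/L2 = EFGH/ABCD/- → run E
t=18: L0/L1/L2 = EFGH/ABCD/- → run E
t=19: L0/L1/L2 = EFGH/ABCD/- → run E
t=20: L0/L1/L2 = FGH/ABCDE/- → run F
t=21: L0/L1/L2 = FGH/ABCDE/- → run F
t=22: L0/L1/L2 = FGH/ABCDE/- → run F
t=23: L0/L1/L2 = FGH/ABCDE/- → run F
t=24: L0/L1/L2 = GH/ABCDEF/- → run G
t=25: L0/L1/L2 = GH/ABCDEF/- → run G
t=26: L0/L1/L2 = GH/ABCDEF/- → run G
t=27: L0/L1/L2 = H/ABCDEF/- → run H
t=28: L0/L1/L2 = H/ABCDEF/- → run H
t=29: L0/L1/L2 = H/ABCDEF/- → run H
t=30: L0/L1/L2 = H/ABCDEF/- → run H
t=31: L0/L1/L2 = -/ABCDEF/- → run A
t=32: L0/L1/L2 = -/ABCDEF/- → run A
t=33: L0/L1/L2 = -/ABCDEF/- → run A
t=34: L0/L1/L2 = -/BCDEF/- → run B
t=35: L0/L1/L2 = -/CDEF/- → run C
t=36: L0/L1/L2 = -/CDEF/- → run C
t=37: L0/L1/L2 = -/CDEF/- → run C
t=38: L0/L1/L2 = -/CDEF/- → run C
t=39: L0/L1/L2 = -/DEF/- → run D
t=40: L0/L1/L2 = -/EF/- → run E
t=41: L0/L1/L2 = -/EF/- → run E
t=42: L0/L1/L2 = -/EF/- → run E
t=43: L0/L1/L2 = -/F/- → run F
t=44: (idle)
t=45: (idle)
t=46: (idle)
t=47: (idle)
t=48: (idle)
t=49: (idle)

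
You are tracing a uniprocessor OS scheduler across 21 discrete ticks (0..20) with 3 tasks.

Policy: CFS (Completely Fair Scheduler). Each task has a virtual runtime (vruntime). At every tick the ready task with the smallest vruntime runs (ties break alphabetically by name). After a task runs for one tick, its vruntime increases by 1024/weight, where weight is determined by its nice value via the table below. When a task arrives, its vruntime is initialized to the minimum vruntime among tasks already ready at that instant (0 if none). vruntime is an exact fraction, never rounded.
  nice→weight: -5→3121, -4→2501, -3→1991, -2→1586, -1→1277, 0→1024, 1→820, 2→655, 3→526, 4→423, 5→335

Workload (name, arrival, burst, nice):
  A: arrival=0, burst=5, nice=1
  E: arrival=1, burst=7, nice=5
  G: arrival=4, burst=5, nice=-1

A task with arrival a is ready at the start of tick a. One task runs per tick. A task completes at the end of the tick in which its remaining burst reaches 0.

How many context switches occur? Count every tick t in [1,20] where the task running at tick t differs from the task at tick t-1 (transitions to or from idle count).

context switches = 9

t=0: vr[A=0] → run A
t=1: vr[A=256/205 E=256/205] → run A
t=2: vr[A=512/205 E=256/205] → run E
t=3: vr[A=512/205 E=59136/13735] → run A
t=4: vr[A=768/205 E=59136/13735 G=768/205] → run A
t=5: vr[A=1024/205 E=59136/13735 G=768/205] → run G
t=6: vr[A=1024/205 E=59136/13735 G=1190656/261785] → run E
t=7: vr[A=1024/205 E=20224/2747 G=1190656/261785] → run G
t=8: vr[A=1024/205 E=20224/2747 G=1400576/261785] → run A
t=9: vr[E=20224/2747 G=1400576/261785] → run G
t=10: vr[E=20224/2747 G=1610496/261785] → run G
t=11: vr[E=20224/2747 G=1820416/261785] → run G
t=12: vr[E=20224/2747] → run E
t=13: vr[E=143104/13735] → run E
t=14: vr[E=185088/13735] → run E
t=15: vr[E=227072/13735] → run E
t=16: vr[E=269056/13735] → run E
t=17: (idle)
t=18: (idle)
t=19: (idle)
t=20: (idle)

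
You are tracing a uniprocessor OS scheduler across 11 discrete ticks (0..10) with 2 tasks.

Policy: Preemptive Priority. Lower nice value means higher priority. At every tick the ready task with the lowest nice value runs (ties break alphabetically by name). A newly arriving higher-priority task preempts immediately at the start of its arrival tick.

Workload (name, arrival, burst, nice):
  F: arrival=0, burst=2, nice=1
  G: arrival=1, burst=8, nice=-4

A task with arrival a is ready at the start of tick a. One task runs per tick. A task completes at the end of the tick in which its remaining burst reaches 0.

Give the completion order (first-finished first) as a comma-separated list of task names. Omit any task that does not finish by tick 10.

t=0: ready={F} → run F
t=1: ready={F,G} → run G
t=2: ready={F,G} → run G
t=3: ready={F,G} → run G
t=4: ready={F,G} → run G
t=5: ready={F,G} → run G
t=6: ready={F,G} → run G
t=7: ready={F,G} → run G
t=8: ready={F,G} → run G
t=9: ready={F} → run F
t=10: (idle)

completion order = G, F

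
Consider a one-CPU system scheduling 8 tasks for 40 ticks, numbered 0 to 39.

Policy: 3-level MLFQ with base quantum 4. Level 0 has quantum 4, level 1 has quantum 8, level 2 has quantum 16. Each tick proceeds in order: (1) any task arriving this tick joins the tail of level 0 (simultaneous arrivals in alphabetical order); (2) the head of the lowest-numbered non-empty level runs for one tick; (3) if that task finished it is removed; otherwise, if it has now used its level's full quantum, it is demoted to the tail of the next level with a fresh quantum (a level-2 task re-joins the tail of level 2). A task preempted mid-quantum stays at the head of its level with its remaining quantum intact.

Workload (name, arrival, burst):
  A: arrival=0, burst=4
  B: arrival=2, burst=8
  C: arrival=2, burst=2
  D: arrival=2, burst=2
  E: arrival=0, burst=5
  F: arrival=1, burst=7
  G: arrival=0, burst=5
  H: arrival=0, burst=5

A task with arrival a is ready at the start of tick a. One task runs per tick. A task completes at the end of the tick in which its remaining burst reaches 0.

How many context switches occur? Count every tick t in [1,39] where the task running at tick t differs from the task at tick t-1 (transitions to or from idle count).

context switches = 13

t=0: L0/L1/L2 = AEGH/-/- → run A
t=1: L0/L1/L2 = AEGHF/-/- → run A
t=2: L0/L1/L2 = AEGHFBCD/-/- → run A
t=3: L0/L1/L2 = AEGHFBCD/-/- → run A
t=4: L0/L1/L2 = EGHFBCD/-/- → run E
t=5: L0/L1/L2 = EGHFBCD/-/- → run E
t=6: L0/L1/L2 = EGHFBCD/-/- → run E
t=7: L0/L1/L2 = EGHFBCD/-/- → run E
t=8: L0/L1/L2 = GHFBCD/E/- → run G
t=9: L0/L1/L2 = GHFBCD/E/- → run G
t=10: L0/L1/L2 = GHFBCD/E/- → run G
t=11: L0/L1/L2 = GHFBCD/E/- → run G
t=12: L0/L1/L2 = HFBCD/EG/- → run H
t=13: L0/L1/L2 = HFBCD/EG/- → run H
t=14: L0/L1/L2 = HFBCD/EG/- → run H
t=15: L0/L1/L2 = HFBCD/EG/- → run H
t=16: L0/L1/L2 = FBCD/EGH/- → run F
t=17: L0/L1/L2 = FBCD/EGH/- → run F
t=18: L0/L1/L2 = FBCD/EGH/- → run F
t=19: L0/L1/L2 = FBCD/EGH/- → run F
t=20: L0/L1/L2 = BCD/EGHF/- → run B
t=21: L0/L1/L2 = BCD/EGHF/- → run B
t=22: L0/L1/L2 = BCD/EGHF/- → run B
t=23: L0/L1/L2 = BCD/EGHF/- → run B
t=24: L0/L1/L2 = CD/EGHFB/- → run C
t=25: L0/L1/L2 = CD/EGHFB/- → run C
t=26: L0/L1/L2 = D/EGHFB/- → run D
t=27: L0/L1/L2 = D/EGHFB/- → run D
t=28: L0/L1/L2 = -/EGHFB/- → run E
t=29: L0/L1/L2 = -/GHFB/- → run G
t=30: L0/L1/L2 = -/HFB/- → run H
t=31: L0/L1/L2 = -/FB/- → run F
t=32: L0/L1/L2 = -/FB/- → run F
t=33: L0/L1/L2 = -/FB/- → run F
t=34: L0/L1/L2 = -/B/- → run B
t=35: L0/L1/L2 = -/B/- → run B
t=36: L0/L1/L2 = -/B/- → run B
t=37: L0/L1/L2 = -/B/- → run B
t=38: (idle)
t=39: (idle)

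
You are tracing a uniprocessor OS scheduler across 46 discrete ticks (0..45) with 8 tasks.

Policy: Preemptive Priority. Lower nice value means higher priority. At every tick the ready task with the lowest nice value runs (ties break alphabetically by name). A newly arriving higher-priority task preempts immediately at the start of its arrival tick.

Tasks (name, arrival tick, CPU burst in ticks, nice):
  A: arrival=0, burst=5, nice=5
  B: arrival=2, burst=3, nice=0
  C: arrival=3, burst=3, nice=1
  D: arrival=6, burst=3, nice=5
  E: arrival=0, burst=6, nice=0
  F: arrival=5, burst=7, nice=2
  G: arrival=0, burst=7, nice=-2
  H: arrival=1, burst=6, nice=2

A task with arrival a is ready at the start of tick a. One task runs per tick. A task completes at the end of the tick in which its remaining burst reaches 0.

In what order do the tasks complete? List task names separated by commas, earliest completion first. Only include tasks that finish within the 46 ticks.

t=0: ready={A,E,G} → run G
t=1: ready={A,E,G,H} → run G
t=2: ready={A,B,E,G,H} → run G
t=3: ready={A,B,C,E,G,H} → run G
t=4: ready={A,B,C,E,G,H} → run G
t=5: ready={A,B,C,E,F,G,H} → run G
t=6: ready={A,B,C,D,E,F,G,H} → run G
t=7: ready={A,B,C,D,E,F,H} → run B
t=8: ready={A,B,C,D,E,F,H} → run B
t=9: ready={A,B,C,D,E,F,H} → run B
t=10: ready={A,C,D,E,F,H} → run E
t=11: ready={A,C,D,E,F,H} → run E
t=12: ready={A,C,D,E,F,H} → run E
t=13: ready={A,C,D,E,F,H} → run E
t=14: ready={A,C,D,E,F,H} → run E
t=15: ready={A,C,D,E,F,H} → run E
t=16: ready={A,C,D,F,H} → run C
t=17: ready={A,C,D,F,H} → run C
t=18: ready={A,C,D,F,H} → run C
t=19: ready={A,D,F,H} → run F
t=20: ready={A,D,F,H} → run F
t=21: ready={A,D,F,H} → run F
t=22: ready={A,D,F,H} → run F
t=23: ready={A,D,F,H} → run F
t=24: ready={A,D,F,H} → run F
t=25: ready={A,D,F,H} → run F
t=26: ready={A,D,H} → run H
t=27: ready={A,D,H} → run H
t=28: ready={A,D,H} → run H
t=29: ready={A,D,H} → run H
t=30: ready={A,D,H} → run H
t=31: ready={A,D,H} → run H
t=32: ready={A,D} → run A
t=33: ready={A,D} → run A
t=34: ready={A,D} → run A
t=35: ready={A,D} → run A
t=36: ready={A,D} → run A
t=37: ready={D} → run D
t=38: ready={D} → run D
t=39: ready={D} → run D
t=40: (idle)
t=41: (idle)
t=42: (idle)
t=43: (idle)
t=44: (idle)
t=45: (idle)

completion order = G, B, E, C, F, H, A, D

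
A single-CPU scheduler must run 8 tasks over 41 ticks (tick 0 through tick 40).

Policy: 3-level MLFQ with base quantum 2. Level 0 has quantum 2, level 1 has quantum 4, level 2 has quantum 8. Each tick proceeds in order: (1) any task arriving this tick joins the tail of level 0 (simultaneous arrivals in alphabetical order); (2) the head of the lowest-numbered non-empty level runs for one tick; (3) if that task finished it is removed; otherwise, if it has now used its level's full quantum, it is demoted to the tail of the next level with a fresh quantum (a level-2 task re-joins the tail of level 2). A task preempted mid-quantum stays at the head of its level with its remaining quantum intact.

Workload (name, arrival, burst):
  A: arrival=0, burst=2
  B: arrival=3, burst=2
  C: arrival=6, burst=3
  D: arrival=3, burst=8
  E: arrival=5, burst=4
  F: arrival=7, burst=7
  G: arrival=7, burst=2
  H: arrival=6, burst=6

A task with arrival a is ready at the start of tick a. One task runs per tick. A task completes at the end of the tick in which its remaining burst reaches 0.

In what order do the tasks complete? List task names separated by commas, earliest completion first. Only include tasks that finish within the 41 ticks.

completion order = A, B, G, E, C, H, D, F

t=0: L0/L1/L2 = A/-/- → run A
t=1: L0/L1/L2 = A/-/- → run A
t=2: (idle)
t=3: L0/L1/L2 = BD/-/- → run B
t=4: L0/L1/L2 = BD/-/- → run B
t=5: L0/L1/L2 = DE/-/- → run D
t=6: L0/L1/L2 = DECH/-/- → run D
t=7: L0/L1/L2 = ECHFG/D/- → run E
t=8: L0/L1/L2 = ECHFG/D/- → run E
t=9: L0/L1/L2 = CHFG/DE/- → run C
t=10: L0/L1/L2 = CHFG/DE/- → run C
t=11: L0/L1/L2 = HFG/DEC/- → run H
t=12: L0/L1/L2 = HFG/DEC/- → run H
t=13: L0/L1/L2 = FG/DECH/- → run F
t=14: L0/L1/L2 = FG/DECH/- → run F
t=15: L0/L1/L2 = G/DECHF/- → run G
t=16: L0/L1/L2 = G/DECHF/- → run G
t=17: L0/L1/L2 = -/DECHF/- → run D
t=18: L0/L1/L2 = -/DECHF/- → run D
t=19: L0/L1/L2 = -/DECHF/- → run D
t=20: L0/L1/L2 = -/DECHF/- → run D
t=21: L0/L1/L2 = -/ECHF/D → run E
t=22: L0/L1/L2 = -/ECHF/D → run E
t=23: L0/L1/L2 = -/CHF/D → run C
t=24: L0/L1/L2 = -/HF/D → run H
t=25: L0/L1/L2 = -/HF/D → run H
t=26: L0/L1/L2 = -/HF/D → run H
t=27: L0/L1/L2 = -/HF/D → run H
t=28: L0/L1/L2 = -/F/D → run F
t=29: L0/L1/L2 = -/F/D → run F
t=30: L0/L1/L2 = -/F/D → run F
t=31: L0/L1/L2 = -/F/D → run F
t=32: L0/L1/L2 = -/-/DF → run D
t=33: L0/L1/L2 = -/-/DF → run D
t=34: L0/L1/L2 = -/-/F → run F
t=35: (idle)
t=36: (idle)
t=37: (idle)
t=38: (idle)
t=39: (idle)
t=40: (idle)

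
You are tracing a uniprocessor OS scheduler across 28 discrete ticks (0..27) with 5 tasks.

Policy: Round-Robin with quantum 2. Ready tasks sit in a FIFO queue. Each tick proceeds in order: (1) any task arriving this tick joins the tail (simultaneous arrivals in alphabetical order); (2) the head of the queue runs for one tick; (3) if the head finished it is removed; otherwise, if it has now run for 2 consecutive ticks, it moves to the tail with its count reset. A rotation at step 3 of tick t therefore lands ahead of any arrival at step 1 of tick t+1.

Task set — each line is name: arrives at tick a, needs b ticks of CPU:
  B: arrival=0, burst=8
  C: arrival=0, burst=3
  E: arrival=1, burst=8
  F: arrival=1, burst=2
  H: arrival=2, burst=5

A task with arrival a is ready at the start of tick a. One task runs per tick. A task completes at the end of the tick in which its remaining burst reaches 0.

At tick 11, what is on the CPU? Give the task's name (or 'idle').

t=0: queue=[B,C] q_used=0 → run B
t=1: queue=[B,C,E,F] q_used=1 → run B
t=2: queue=[C,E,F,B,H] q_used=0 → run C
t=3: queue=[C,E,F,B,H] q_used=1 → run C
t=4: queue=[E,F,B,H,C] q_used=0 → run E
t=5: queue=[E,F,B,H,C] q_used=1 → run E
t=6: queue=[F,B,H,C,E] q_used=0 → run F
t=7: queue=[F,B,H,C,E] q_used=1 → run F
t=8: queue=[B,H,C,E] q_used=0 → run B
t=9: queue=[B,H,C,E] q_used=1 → run B
t=10: queue=[H,C,E,B] q_used=0 → run H
t=11: queue=[H,C,E,B] q_used=1 → run H
t=12: queue=[C,E,B,H] q_used=0 → run C
t=13: queue=[E,B,H] q_used=0 → run E
t=14: queue=[E,B,H] q_used=1 → run E
t=15: queue=[B,H,E] q_used=0 → run B
t=16: queue=[B,H,E] q_used=1 → run B
t=17: queue=[H,E,B] q_used=0 → run H
t=18: queue=[H,E,B] q_used=1 → run H
t=19: queue=[E,B,H] q_used=0 → run E
t=20: queue=[E,B,H] q_used=1 → run E
t=21: queue=[B,H,E] q_used=0 → run B
t=22: queue=[B,H,E] q_used=1 → run B
t=23: queue=[H,E] q_used=0 → run H
t=24: queue=[E] q_used=0 → run E
t=25: queue=[E] q_used=1 → run E
t=26: (idle)
t=27: (idle)

running at tick 11 = H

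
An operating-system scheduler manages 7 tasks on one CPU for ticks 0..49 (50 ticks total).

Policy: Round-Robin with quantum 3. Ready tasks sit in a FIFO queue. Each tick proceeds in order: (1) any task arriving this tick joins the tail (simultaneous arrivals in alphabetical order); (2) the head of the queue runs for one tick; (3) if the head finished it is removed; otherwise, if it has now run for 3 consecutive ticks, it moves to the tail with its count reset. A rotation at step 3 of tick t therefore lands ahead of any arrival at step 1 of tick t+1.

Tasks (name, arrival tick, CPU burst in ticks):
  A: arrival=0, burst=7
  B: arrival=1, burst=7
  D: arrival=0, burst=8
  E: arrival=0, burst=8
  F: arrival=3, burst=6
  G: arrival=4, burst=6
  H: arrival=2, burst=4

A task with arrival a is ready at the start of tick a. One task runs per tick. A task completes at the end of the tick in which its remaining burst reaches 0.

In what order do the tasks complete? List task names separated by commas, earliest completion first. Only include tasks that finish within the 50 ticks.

completion order = H, A, F, G, D, E, B

t=0: queue=[A,D,E] q_used=0 → run A
t=1: queue=[A,D,E,B] q_used=1 → run A
t=2: queue=[A,D,E,B,H] q_used=2 → run A
t=3: queue=[D,E,B,H,A,F] q_used=0 → run D
t=4: queue=[D,E,B,H,A,F,G] q_used=1 → run D
t=5: queue=[D,E,B,H,A,F,G] q_used=2 → run D
t=6: queue=[E,B,H,A,F,G,D] q_used=0 → run E
t=7: queue=[E,B,H,A,F,G,D] q_used=1 → run E
t=8: queue=[E,B,H,A,F,G,D] q_used=2 → run E
t=9: queue=[B,H,A,F,G,D,E] q_used=0 → run B
t=10: queue=[B,H,A,F,G,D,E] q_used=1 → run B
t=11: queue=[B,H,A,F,G,D,E] q_used=2 → run B
t=12: queue=[H,A,F,G,D,E,B] q_used=0 → run H
t=13: queue=[H,A,F,G,D,E,B] q_used=1 → run H
t=14: queue=[H,A,F,G,D,E,B] q_used=2 → run H
t=15: queue=[A,F,G,D,E,B,H] q_used=0 → run A
t=16: queue=[A,F,G,D,E,B,H] q_used=1 → run A
t=17: queue=[A,F,G,D,E,B,H] q_used=2 → run A
t=18: queue=[F,G,D,E,B,H,A] q_used=0 → run F
t=19: queue=[F,G,D,E,B,H,A] q_used=1 → run F
t=20: queue=[F,G,D,E,B,H,A] q_used=2 → run F
t=21: queue=[G,D,E,B,H,A,F] q_used=0 → run G
t=22: queue=[G,D,E,B,H,A,F] q_used=1 → run G
t=23: queue=[G,D,E,B,H,A,F] q_used=2 → run G
t=24: queue=[D,E,B,H,A,F,G] q_used=0 → run D
t=25: queue=[D,E,B,H,A,F,G] q_used=1 → run D
t=26: queue=[D,E,B,H,A,F,G] q_used=2 → run D
t=27: queue=[E,B,H,A,F,G,D] q_used=0 → run E
t=28: queue=[E,B,H,A,F,G,D] q_used=1 → run E
t=29: queue=[E,B,H,A,F,G,D] q_used=2 → run E
t=30: queue=[B,H,A,F,G,D,E] q_used=0 → run B
t=31: queue=[B,H,A,F,G,D,E] q_used=1 → run B
t=32: queue=[B,H,A,F,G,D,E] q_used=2 → run B
t=33: queue=[H,A,F,G,D,E,B] q_used=0 → run H
t=34: queue=[A,F,G,D,E,B] q_used=0 → run A
t=35: queue=[F,G,D,E,B] q_used=0 → run F
t=36: queue=[F,G,D,E,B] q_used=1 → run F
t=37: queue=[F,G,D,E,B] q_used=2 → run F
t=38: queue=[G,D,E,B] q_used=0 → run G
t=39: queue=[G,D,E,B] q_used=1 → run G
t=40: queue=[G,D,E,B] q_used=2 → run G
t=41: queue=[D,E,B] q_used=0 → run D
t=42: queue=[D,E,B] q_used=1 → run D
t=43: queue=[E,B] q_used=0 → run E
t=44: queue=[E,B] q_used=1 → run E
t=45: queue=[B] q_used=0 → run B
t=46: (idle)
t=47: (idle)
t=48: (idle)
t=49: (idle)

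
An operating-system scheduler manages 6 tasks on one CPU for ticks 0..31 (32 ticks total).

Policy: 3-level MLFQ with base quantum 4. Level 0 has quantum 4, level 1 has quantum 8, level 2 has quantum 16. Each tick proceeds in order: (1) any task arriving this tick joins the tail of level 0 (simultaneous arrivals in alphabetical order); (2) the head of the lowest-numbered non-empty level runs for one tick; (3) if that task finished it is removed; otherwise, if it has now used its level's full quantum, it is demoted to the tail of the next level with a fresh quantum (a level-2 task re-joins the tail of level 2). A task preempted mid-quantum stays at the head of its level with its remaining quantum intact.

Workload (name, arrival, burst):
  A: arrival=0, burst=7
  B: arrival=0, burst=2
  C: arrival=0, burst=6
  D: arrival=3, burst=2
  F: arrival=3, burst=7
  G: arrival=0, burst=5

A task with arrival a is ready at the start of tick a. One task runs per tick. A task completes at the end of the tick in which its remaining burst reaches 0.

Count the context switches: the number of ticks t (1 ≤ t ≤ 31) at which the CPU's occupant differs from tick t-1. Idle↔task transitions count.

t=0: L0/L1/L2 = ABCG/-/- → run A
t=1: L0/L1/L2 = ABCG/-/- → run A
t=2: L0/L1/L2 = ABCG/-/- → run A
t=3: L0/L1/L2 = ABCGDF/-/- → run A
t=4: L0/L1/L2 = BCGDF/A/- → run B
t=5: L0/L1/L2 = BCGDF/A/- → run B
t=6: L0/L1/L2 = CGDF/A/- → run C
t=7: L0/L1/L2 = CGDF/A/- → run C
t=8: L0/L1/L2 = CGDF/A/- → run C
t=9: L0/L1/L2 = CGDF/A/- → run C
t=10: L0/L1/L2 = GDF/AC/- → run G
t=11: L0/L1/L2 = GDF/AC/- → run G
t=12: L0/L1/L2 = GDF/AC/- → run G
t=13: L0/L1/L2 = GDF/AC/- → run G
t=14: L0/L1/L2 = DF/ACG/- → run D
t=15: L0/L1/L2 = DF/ACG/- → run D
t=16: L0/L1/L2 = F/ACG/- → run F
t=17: L0/L1/L2 = F/ACG/- → run F
t=18: L0/L1/L2 = F/ACG/- → run F
t=19: L0/L1/L2 = F/ACG/- → run F
t=20: L0/L1/L2 = -/ACGF/- → run A
t=21: L0/L1/L2 = -/ACGF/- → run A
t=22: L0/L1/L2 = -/ACGF/- → run A
t=23: L0/L1/L2 = -/CGF/- → run C
t=24: L0/L1/L2 = -/CGF/- → run C
t=25: L0/L1/L2 = -/GF/- → run G
t=26: L0/L1/L2 = -/F/- → run F
t=27: L0/L1/L2 = -/F/- → run F
t=28: L0/L1/L2 = -/F/- → run F
t=29: (idle)
t=30: (idle)
t=31: (idle)

context switches = 10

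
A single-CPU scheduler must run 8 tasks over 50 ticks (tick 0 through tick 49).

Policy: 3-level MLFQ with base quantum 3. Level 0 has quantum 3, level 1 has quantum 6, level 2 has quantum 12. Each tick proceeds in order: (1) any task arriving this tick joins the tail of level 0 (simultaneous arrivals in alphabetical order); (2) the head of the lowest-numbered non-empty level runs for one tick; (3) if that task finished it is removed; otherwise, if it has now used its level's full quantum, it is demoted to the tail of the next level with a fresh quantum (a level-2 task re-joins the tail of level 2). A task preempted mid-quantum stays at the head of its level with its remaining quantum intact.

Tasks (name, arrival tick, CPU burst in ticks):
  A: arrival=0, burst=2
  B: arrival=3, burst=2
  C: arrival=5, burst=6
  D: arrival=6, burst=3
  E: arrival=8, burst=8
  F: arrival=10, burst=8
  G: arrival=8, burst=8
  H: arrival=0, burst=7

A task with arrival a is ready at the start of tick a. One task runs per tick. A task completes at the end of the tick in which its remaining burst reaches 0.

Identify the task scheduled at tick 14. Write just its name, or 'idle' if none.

t=0: L0/L1/L2 = AH/-/- → run A
t=1: L0/L1/L2 = AH/-/- → run A
t=2: L0/L1/L2 = H/-/- → run H
t=3: L0/L1/L2 = HB/-/- → run H
t=4: L0/L1/L2 = HB/-/- → run H
t=5: L0/L1/L2 = BC/H/- → run B
t=6: L0/L1/L2 = BCD/H/- → run B
t=7: L0/L1/L2 = CD/H/- → run C
t=8: L0/L1/L2 = CDEG/H/- → run C
t=9: L0/L1/L2 = CDEG/H/- → run C
t=10: L0/L1/L2 = DEGF/HC/- → run D
t=11: L0/L1/L2 = DEGF/HC/- → run D
t=12: L0/L1/L2 = DEGF/HC/- → run D
t=13: L0/L1/L2 = EGF/HC/- → run E
t=14: L0/L1/L2 = EGF/HC/- → run E
t=15: L0/L1/L2 = EGF/HC/- → run E
t=16: L0/L1/L2 = GF/HCE/- → run G
t=17: L0/L1/L2 = GF/HCE/- → run G
t=18: L0/L1/L2 = GF/HCE/- → run G
t=19: L0/L1/L2 = F/HCEG/- → run F
t=20: L0/L1/L2 = F/HCEG/- → run F
t=21: L0/L1/L2 = F/HCEG/- → run F
t=22: L0/L1/L2 = -/HCEGF/- → run H
t=23: L0/L1/L2 = -/HCEGF/- → run H
t=24: L0/L1/L2 = -/HCEGF/- → run H
t=25: L0/L1/L2 = -/HCEGF/- → run H
t=26: L0/L1/L2 = -/CEGF/- → run C
t=27: L0/L1/L2 = -/CEGF/- → run C
t=28: L0/L1/L2 = -/CEGF/- → run C
t=29: L0/L1/L2 = -/EGF/- → run E
t=30: L0/L1/L2 = -/EGF/- → run E
t=31: L0/L1/L2 = -/EGF/- → run E
t=32: L0/L1/L2 = -/EGF/- → run E
t=33: L0/L1/L2 = -/EGF/- → run E
t=34: L0/L1/L2 = -/GF/- → run G
t=35: L0/L1/L2 = -/GF/- → run G
t=36: L0/L1/L2 = -/GF/- → run G
t=37: L0/L1/L2 = -/GF/- → run G
t=38: L0/L1/L2 = -/GF/- → run G
t=39: L0/L1/L2 = -/F/- → run F
t=40: L0/L1/L2 = -/F/- → run F
t=41: L0/L1/L2 = -/F/- → run F
t=42: L0/L1/L2 = -/F/- → run F
t=43: L0/L1/L2 = -/F/- → run F
t=44: (idle)
t=45: (idle)
t=46: (idle)
t=47: (idle)
t=48: (idle)
t=49: (idle)

running at tick 14 = E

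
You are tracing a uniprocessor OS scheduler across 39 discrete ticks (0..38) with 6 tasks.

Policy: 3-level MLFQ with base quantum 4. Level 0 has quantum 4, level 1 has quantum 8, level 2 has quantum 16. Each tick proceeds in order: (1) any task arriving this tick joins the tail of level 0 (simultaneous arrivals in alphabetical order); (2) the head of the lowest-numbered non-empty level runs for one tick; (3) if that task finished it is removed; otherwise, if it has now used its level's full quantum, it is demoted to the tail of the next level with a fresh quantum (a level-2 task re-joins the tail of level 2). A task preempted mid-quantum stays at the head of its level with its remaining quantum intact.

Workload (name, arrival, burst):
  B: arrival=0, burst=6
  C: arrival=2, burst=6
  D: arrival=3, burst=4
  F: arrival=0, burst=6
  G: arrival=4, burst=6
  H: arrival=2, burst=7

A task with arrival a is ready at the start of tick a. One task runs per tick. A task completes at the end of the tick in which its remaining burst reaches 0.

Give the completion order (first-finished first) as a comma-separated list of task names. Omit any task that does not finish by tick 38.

t=0: L0/L1/L2 = BF/-/- → run B
t=1: L0/L1/L2 = BF/-/- → run B
t=2: L0/L1/L2 = BFCH/-/- → run B
t=3: L0/L1/L2 = BFCHD/-/- → run B
t=4: L0/L1/L2 = FCHDG/B/- → run F
t=5: L0/L1/L2 = FCHDG/B/- → run F
t=6: L0/L1/L2 = FCHDG/B/- → run F
t=7: L0/L1/L2 = FCHDG/B/- → run F
t=8: L0/L1/L2 = CHDG/BF/- → run C
t=9: L0/L1/L2 = CHDG/BF/- → run C
t=10: L0/L1/L2 = CHDG/BF/- → run C
t=11: L0/L1/L2 = CHDG/BF/- → run C
t=12: L0/L1/L2 = HDG/BFC/- → run H
t=13: L0/L1/L2 = HDG/BFC/- → run H
t=14: L0/L1/L2 = HDG/BFC/- → run H
t=15: L0/L1/L2 = HDG/BFC/- → run H
t=16: L0/L1/L2 = DG/BFCH/- → run D
t=17: L0/L1/L2 = DG/BFCH/- → run D
t=18: L0/L1/L2 = DG/BFCH/- → run D
t=19: L0/L1/L2 = DG/BFCH/- → run D
t=20: L0/L1/L2 = G/BFCH/- → run G
t=21: L0/L1/L2 = G/BFCH/- → run G
t=22: L0/L1/L2 = G/BFCH/- → run G
t=23: L0/L1/L2 = G/BFCH/- → run G
t=24: L0/L1/L2 = -/BFCHG/- → run B
t=25: L0/L1/L2 = -/BFCHG/- → run B
t=26: L0/L1/L2 = -/FCHG/- → run F
t=27: L0/L1/L2 = -/FCHG/- → run F
t=28: L0/L1/L2 = -/CHG/- → run C
t=29: L0/L1/L2 = -/CHG/- → run C
t=30: L0/L1/L2 = -/HG/- → run H
t=31: L0/L1/L2 = -/HG/- → run H
t=32: L0/L1/L2 = -/HG/- → run H
t=33: L0/L1/L2 = -/G/- → run G
t=34: L0/L1/L2 = -/G/- → run G
t=35: (idle)
t=36: (idle)
t=37: (idle)
t=38: (idle)

completion order = D, B, F, C, H, G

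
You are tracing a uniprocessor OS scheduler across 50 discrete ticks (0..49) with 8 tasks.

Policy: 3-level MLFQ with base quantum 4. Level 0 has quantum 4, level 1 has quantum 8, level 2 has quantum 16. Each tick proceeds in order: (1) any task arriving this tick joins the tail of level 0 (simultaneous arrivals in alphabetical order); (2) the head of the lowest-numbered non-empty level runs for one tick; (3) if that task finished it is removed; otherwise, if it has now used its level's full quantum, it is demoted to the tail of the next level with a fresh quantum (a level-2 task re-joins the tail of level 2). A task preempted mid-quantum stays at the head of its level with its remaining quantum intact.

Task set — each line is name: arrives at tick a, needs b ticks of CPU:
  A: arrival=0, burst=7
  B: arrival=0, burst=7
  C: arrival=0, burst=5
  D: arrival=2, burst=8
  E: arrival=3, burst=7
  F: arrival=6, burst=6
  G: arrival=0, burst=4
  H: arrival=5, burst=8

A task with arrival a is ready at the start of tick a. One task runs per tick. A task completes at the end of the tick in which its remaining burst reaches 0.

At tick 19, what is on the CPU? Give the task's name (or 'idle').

running at tick 19 = D

t=0: L0/L1/L2 = ABCG/-/- → run A
t=1: L0/L1/L2 = ABCG/-/- → run A
t=2: L0/L1/L2 = ABCGD/-/- → run A
t=3: L0/L1/L2 = ABCGDE/-/- → run A
t=4: L0/L1/L2 = BCGDE/A/- → run B
t=5: L0/L1/L2 = BCGDEH/A/- → run B
t=6: L0/L1/L2 = BCGDEHF/A/- → run B
t=7: L0/L1/L2 = BCGDEHF/A/- → run B
t=8: L0/L1/L2 = CGDEHF/AB/- → run C
t=9: L0/L1/L2 = CGDEHF/AB/- → run C
t=10: L0/L1/L2 = CGDEHF/AB/- → run C
t=11: L0/L1/L2 = CGDEHF/AB/- → run C
t=12: L0/L1/L2 = GDEHF/ABC/- → run G
t=13: L0/L1/L2 = GDEHF/ABC/- → run G
t=14: L0/L1/L2 = GDEHF/ABC/- → run G
t=15: L0/L1/L2 = GDEHF/ABC/- → run G
t=16: L0/L1/L2 = DEHF/ABC/- → run D
t=17: L0/L1/L2 = DEHF/ABC/- → run D
t=18: L0/L1/L2 = DEHF/ABC/- → run D
t=19: L0/L1/L2 = DEHF/ABC/- → run D
t=20: L0/L1/L2 = EHF/ABCD/- → run E
t=21: L0/L1/L2 = EHF/ABCD/- → run E
t=22: L0/L1/L2 = EHF/ABCD/- → run E
t=23: L0/L1/L2 = EHF/ABCD/- → run E
t=24: L0/L1/L2 = HF/ABCDE/- → run H
t=25: L0/L1/L2 = HF/ABCDE/- → run H
t=26: L0/L1/L2 = HF/ABCDE/- → run H
t=27: L0/L1/L2 = HF/ABCDE/- → run H
t=28: L0/L1/L2 = F/ABCDEH/- → run F
t=29: L0/L1/L2 = F/ABCDEH/- → run F
t=30: L0/L1/L2 = F/ABCDEH/- → run F
t=31: L0/L1/L2 = F/ABCDEH/- → run F
t=32: L0/L1/L2 = -/ABCDEHF/- → run A
t=33: L0/L1/L2 = -/ABCDEHF/- → run A
t=34: L0/L1/L2 = -/ABCDEHF/- → run A
t=35: L0/L1/L2 = -/BCDEHF/- → run B
t=36: L0/L1/L2 = -/BCDEHF/- → run B
t=37: L0/L1/L2 = -/BCDEHF/- → run B
t=38: L0/L1/L2 = -/CDEHF/- → run C
t=39: L0/L1/L2 = -/DEHF/- → run D
t=40: L0/L1/L2 = -/DEHF/- → run D
t=41: L0/L1/L2 = -/DEHF/- → run D
t=42: L0/L1/L2 = -/DEHF/- → run D
t=43: L0/L1/L2 = -/EHF/- → run E
t=44: L0/L1/L2 = -/EHF/- → run E
t=45: L0/L1/L2 = -/EHF/- → run E
t=46: L0/L1/L2 = -/HF/- → run H
t=47: L0/L1/L2 = -/HF/- → run H
t=48: L0/L1/L2 = -/HF/- → run H
t=49: L0/L1/L2 = -/HF/- → run H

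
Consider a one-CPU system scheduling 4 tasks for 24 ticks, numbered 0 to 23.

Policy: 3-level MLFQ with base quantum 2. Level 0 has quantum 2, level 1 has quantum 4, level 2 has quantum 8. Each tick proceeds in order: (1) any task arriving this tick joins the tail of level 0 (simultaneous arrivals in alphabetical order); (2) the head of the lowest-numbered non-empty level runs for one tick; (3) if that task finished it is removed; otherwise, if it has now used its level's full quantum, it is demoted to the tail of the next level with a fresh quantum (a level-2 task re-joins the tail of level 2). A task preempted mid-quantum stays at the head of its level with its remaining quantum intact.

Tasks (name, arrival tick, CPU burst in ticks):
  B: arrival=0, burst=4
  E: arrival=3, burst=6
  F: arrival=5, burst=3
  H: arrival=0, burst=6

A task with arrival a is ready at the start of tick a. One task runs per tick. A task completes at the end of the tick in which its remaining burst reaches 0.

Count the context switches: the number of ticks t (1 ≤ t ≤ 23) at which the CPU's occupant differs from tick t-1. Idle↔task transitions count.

t=0: L0/L1/L2 = BH/-/- → run B
t=1: L0/L1/L2 = BH/-/- → run B
t=2: L0/L1/L2 = H/B/- → run H
t=3: L0/L1/L2 = HE/B/- → run H
t=4: L0/L1/L2 = E/BH/- → run E
t=5: L0/L1/L2 = EF/BH/- → run E
t=6: L0/L1/L2 = F/BHE/- → run F
t=7: L0/L1/L2 = F/BHE/- → run F
t=8: L0/L1/L2 = -/BHEF/- → run B
t=9: L0/L1/L2 = -/BHEF/- → run B
t=10: L0/L1/L2 = -/HEF/- → run H
t=11: L0/L1/L2 = -/HEF/- → run H
t=12: L0/L1/L2 = -/HEF/- → run H
t=13: L0/L1/L2 = -/HEF/- → run H
t=14: L0/L1/L2 = -/EF/- → run E
t=15: L0/L1/L2 = -/EF/- → run E
t=16: L0/L1/L2 = -/EF/- → run E
t=17: L0/L1/L2 = -/EF/- → run E
t=18: L0/L1/L2 = -/F/- → run F
t=19: (idle)
t=20: (idle)
t=21: (idle)
t=22: (idle)
t=23: (idle)

context switches = 8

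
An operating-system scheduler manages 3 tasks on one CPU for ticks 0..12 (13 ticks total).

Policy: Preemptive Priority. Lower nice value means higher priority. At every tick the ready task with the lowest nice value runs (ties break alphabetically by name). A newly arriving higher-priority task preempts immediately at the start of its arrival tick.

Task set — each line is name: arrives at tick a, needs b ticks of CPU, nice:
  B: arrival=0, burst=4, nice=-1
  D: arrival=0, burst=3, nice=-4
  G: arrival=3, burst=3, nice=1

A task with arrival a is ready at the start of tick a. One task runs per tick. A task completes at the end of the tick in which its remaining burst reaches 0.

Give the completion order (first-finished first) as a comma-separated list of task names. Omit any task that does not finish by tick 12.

completion order = D, B, G

t=0: ready={B,D} → run D
t=1: ready={B,D} → run D
t=2: ready={B,D} → run D
t=3: ready={B,G} → run B
t=4: ready={B,G} → run B
t=5: ready={B,G} → run B
t=6: ready={B,G} → run B
t=7: ready={G} → run G
t=8: ready={G} → run G
t=9: ready={G} → run G
t=10: (idle)
t=11: (idle)
t=12: (idle)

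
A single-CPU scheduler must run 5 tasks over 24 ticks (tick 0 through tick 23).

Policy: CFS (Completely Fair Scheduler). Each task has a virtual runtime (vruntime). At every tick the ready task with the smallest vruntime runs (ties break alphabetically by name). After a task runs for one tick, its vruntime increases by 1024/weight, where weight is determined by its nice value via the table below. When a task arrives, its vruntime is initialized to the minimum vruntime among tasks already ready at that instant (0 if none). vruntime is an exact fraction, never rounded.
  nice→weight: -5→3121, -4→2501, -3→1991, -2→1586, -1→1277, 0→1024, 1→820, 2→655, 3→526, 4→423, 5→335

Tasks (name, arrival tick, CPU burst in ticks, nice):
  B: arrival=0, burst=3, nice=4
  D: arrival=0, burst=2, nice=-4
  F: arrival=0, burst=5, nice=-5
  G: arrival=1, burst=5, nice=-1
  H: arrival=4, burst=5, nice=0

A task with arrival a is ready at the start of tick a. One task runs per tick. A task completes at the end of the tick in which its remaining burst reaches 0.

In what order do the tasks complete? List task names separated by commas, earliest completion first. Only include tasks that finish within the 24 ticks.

t=0: vr[B=0 D=0 F=0] → run B
t=1: vr[B=1024/423 D=0 F=0 G=0] → run D
t=2: vr[B=1024/423 D=1024/2501 F=0 G=0] → run F
t=3: vr[B=1024/423 D=1024/2501 F=1024/3121 G=0] → run G
t=4: vr[B=1024/423 D=1024/2501 F=1024/3121 G=1024/1277 H=1024/3121] → run F
t=5: vr[B=1024/423 D=1024/2501 F=2048/3121 G=1024/1277 H=1024/3121] → run H
t=6: vr[B=1024/423 D=1024/2501 F=2048/3121 G=1024/1277 H=4145/3121] → run D
t=7: vr[B=1024/423 F=2048/3121 G=1024/1277 H=4145/3121] → run F
t=8: vr[B=1024/423 F=3072/3121 G=1024/1277 H=4145/3121] → run G
t=9: vr[B=1024/423 F=3072/3121 G=2048/1277 H=4145/3121] → run F
t=10: vr[B=1024/423 F=4096/3121 G=2048/1277 H=4145/3121] → run F
t=11: vr[B=1024/423 G=2048/1277 H=4145/3121] → run H
t=12: vr[B=1024/423 G=2048/1277 H=7266/3121] → run G
t=13: vr[B=1024/423 G=3072/1277 H=7266/3121] → run H
t=14: vr[B=1024/423 G=3072/1277 H=10387/3121] → run G
t=15: vr[B=1024/423 G=4096/1277 H=10387/3121] → run B
t=16: vr[B=2048/423 G=4096/1277 H=10387/3121] → run G
t=17: vr[B=2048/423 H=10387/3121] → run H
t=18: vr[B=2048/423 H=13508/3121] → run H
t=19: vr[B=2048/423] → run B
t=20: (idle)
t=21: (idle)
t=22: (idle)
t=23: (idle)

completion order = D, F, G, H, B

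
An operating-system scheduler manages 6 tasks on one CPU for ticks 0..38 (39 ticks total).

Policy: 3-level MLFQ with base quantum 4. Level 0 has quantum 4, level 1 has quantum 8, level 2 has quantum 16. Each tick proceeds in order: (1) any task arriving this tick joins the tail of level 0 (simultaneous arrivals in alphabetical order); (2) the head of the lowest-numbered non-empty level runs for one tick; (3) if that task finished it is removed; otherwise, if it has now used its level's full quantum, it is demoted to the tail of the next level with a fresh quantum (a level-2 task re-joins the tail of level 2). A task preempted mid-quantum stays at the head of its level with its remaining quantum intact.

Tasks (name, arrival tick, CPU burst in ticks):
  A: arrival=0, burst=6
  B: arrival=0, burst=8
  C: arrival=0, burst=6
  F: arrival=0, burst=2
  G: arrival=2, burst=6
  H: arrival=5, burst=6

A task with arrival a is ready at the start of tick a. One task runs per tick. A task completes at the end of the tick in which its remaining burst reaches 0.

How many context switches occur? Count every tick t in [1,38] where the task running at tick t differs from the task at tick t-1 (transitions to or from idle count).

t=0: L0/L1/L2 = ABCF/-/- → run A
t=1: L0/L1/L2 = ABCF/-/- → run A
t=2: L0/L1/L2 = ABCFG/-/- → run A
t=3: L0/L1/L2 = ABCFG/-/- → run A
t=4: L0/L1/L2 = BCFG/A/- → run B
t=5: L0/L1/L2 = BCFGH/A/- → run B
t=6: L0/L1/L2 = BCFGH/A/- → run B
t=7: L0/L1/L2 = BCFGH/A/- → run B
t=8: L0/L1/L2 = CFGH/AB/- → run C
t=9: L0/L1/L2 = CFGH/AB/- → run C
t=10: L0/L1/L2 = CFGH/AB/- → run C
t=11: L0/L1/L2 = CFGH/AB/- → run C
t=12: L0/L1/L2 = FGH/ABC/- → run F
t=13: L0/L1/L2 = FGH/ABC/- → run F
t=14: L0/L1/L2 = GH/ABC/- → run G
t=15: L0/L1/L2 = GH/ABC/- → run G
t=16: L0/L1/L2 = GH/ABC/- → run G
t=17: L0/L1/L2 = GH/ABC/- → run G
t=18: L0/L1/L2 = H/ABCG/- → run H
t=19: L0/L1/L2 = H/ABCG/- → run H
t=20: L0/L1/L2 = H/ABCG/- → run H
t=21: L0/L1/L2 = H/ABCG/- → run H
t=22: L0/L1/L2 = -/ABCGH/- → run A
t=23: L0/L1/L2 = -/ABCGH/- → run A
t=24: L0/L1/L2 = -/BCGH/- → run B
t=25: L0/L1/L2 = -/BCGH/- → run B
t=26: L0/L1/L2 = -/BCGH/- → run B
t=27: L0/L1/L2 = -/BCGH/- → run B
t=28: L0/L1/L2 = -/CGH/- → run C
t=29: L0/L1/L2 = -/CGH/- → run C
t=30: L0/L1/L2 = -/GH/- → run G
t=31: L0/L1/L2 = -/GH/- → run G
t=32: L0/L1/L2 = -/H/- → run H
t=33: L0/L1/L2 = -/H/- → run H
t=34: (idle)
t=35: (idle)
t=36: (idle)
t=37: (idle)
t=38: (idle)

context switches = 11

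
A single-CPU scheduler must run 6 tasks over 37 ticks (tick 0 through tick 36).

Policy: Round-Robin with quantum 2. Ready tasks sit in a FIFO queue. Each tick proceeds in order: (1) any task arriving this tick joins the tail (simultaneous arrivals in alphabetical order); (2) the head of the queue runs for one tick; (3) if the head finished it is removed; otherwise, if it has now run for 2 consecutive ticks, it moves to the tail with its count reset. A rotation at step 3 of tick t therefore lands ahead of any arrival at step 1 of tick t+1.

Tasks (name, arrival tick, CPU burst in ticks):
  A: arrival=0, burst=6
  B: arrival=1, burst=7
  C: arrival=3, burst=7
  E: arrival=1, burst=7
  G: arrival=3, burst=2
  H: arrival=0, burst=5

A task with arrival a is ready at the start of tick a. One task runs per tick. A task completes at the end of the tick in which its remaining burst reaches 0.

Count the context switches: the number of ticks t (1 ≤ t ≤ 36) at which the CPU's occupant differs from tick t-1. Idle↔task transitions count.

context switches = 19

t=0: queue=[A,H] q_used=0 → run A
t=1: queue=[A,H,B,E] q_used=1 → run A
t=2: queue=[H,B,E,A] q_used=0 → run H
t=3: queue=[H,B,E,A,C,G] q_used=1 → run H
t=4: queue=[B,E,A,C,G,H] q_used=0 → run B
t=5: queue=[B,E,A,C,G,H] q_used=1 → run B
t=6: queue=[E,A,C,G,H,B] q_used=0 → run E
t=7: queue=[E,A,C,G,H,B] q_used=1 → run E
t=8: queue=[A,C,G,H,B,E] q_used=0 → run A
t=9: queue=[A,C,G,H,B,E] q_used=1 → run A
t=10: queue=[C,G,H,B,E,A] q_used=0 → run C
t=11: queue=[C,G,H,B,E,A] q_used=1 → run C
t=12: queue=[G,H,B,E,A,C] q_used=0 → run G
t=13: queue=[G,H,B,E,A,C] q_used=1 → run G
t=14: queue=[H,B,E,A,C] q_used=0 → run H
t=15: queue=[H,B,E,A,C] q_used=1 → run H
t=16: queue=[B,E,A,C,H] q_used=0 → run B
t=17: queue=[B,E,A,C,H] q_used=1 → run B
t=18: queue=[E,A,C,H,B] q_used=0 → run E
t=19: queue=[E,A,C,H,B] q_used=1 → run E
t=20: queue=[A,C,H,B,E] q_used=0 → run A
t=21: queue=[A,C,H,B,E] q_used=1 → run A
t=22: queue=[C,H,B,E] q_used=0 → run C
t=23: queue=[C,H,B,E] q_used=1 → run C
t=24: queue=[H,B,E,C] q_used=0 → run H
t=25: queue=[B,E,C] q_used=0 → run B
t=26: queue=[B,E,C] q_used=1 → run B
t=27: queue=[E,C,B] q_used=0 → run E
t=28: queue=[E,C,B] q_used=1 → run E
t=29: queue=[C,B,E] q_used=0 → run C
t=30: queue=[C,B,E] q_used=1 → run C
t=31: queue=[B,E,C] q_used=0 → run B
t=32: queue=[E,C] q_used=0 → run E
t=33: queue=[C] q_used=0 → run C
t=34: (idle)
t=35: (idle)
t=36: (idle)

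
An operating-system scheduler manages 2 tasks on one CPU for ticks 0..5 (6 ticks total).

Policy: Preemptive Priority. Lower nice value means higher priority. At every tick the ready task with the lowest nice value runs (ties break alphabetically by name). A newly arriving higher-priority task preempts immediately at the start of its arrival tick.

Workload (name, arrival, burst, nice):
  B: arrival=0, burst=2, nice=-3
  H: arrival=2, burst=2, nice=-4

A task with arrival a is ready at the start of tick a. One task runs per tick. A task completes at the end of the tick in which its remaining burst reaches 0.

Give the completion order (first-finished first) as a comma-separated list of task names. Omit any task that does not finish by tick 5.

t=0: ready={B} → run B
t=1: ready={B} → run B
t=2: ready={H} → run H
t=3: ready={H} → run H
t=4: (idle)
t=5: (idle)

completion order = B, H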